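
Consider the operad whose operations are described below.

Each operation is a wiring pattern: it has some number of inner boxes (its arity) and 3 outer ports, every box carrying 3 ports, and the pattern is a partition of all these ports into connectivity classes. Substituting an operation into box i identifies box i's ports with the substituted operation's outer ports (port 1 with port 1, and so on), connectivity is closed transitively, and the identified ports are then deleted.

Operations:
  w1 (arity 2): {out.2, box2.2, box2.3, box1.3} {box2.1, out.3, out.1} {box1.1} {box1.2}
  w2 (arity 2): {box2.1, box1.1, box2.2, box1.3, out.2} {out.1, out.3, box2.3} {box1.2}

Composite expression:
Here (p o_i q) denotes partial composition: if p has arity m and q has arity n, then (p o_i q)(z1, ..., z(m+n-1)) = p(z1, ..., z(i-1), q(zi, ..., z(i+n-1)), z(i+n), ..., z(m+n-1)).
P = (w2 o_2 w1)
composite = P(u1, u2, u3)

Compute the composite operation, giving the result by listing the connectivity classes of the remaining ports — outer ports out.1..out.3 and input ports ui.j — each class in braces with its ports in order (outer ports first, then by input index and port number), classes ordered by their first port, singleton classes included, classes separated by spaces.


Substituting into w2 glues patterns; closure does the rest.
through w1, on inputs (u2, u3): {out.1, out.3, u3.1} {out.2, u2.3, u3.2, u3.3} {u2.1} {u2.2} (out.j = stage outer ports)
through w2, on inputs (u1, u2, u3): {out.1, out.2, out.3, u1.1, u1.3, u2.3, u3.1, u3.2, u3.3} {u1.2} {u2.1} {u2.2} (out.j = stage outer ports)

{out.1, out.2, out.3, u1.1, u1.3, u2.3, u3.1, u3.2, u3.3} {u1.2} {u2.1} {u2.2}


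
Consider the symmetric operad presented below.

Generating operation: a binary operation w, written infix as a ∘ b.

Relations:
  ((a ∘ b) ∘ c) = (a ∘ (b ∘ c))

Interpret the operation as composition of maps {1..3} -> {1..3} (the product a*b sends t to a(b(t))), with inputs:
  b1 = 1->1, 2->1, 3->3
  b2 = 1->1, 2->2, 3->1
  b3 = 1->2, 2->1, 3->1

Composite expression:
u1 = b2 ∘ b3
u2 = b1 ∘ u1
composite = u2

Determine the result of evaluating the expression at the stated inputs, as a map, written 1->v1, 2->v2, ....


1->1, 2->1, 3->1

(b2 ∘ b3) = 1->2, 2->1, 3->1
(b1 ∘ (b2 ∘ b3)) = 1->1, 2->1, 3->1


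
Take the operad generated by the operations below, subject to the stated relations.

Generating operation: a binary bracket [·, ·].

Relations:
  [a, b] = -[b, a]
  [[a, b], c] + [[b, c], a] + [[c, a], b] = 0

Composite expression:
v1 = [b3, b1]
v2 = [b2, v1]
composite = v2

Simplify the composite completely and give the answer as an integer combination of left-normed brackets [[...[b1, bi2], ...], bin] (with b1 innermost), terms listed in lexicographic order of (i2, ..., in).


[[b1, b3], b2]

Skip Jacobi rewriting: expand, keep b1-initial words, read off terms.
Composite bracket: [b2, [b3, b1]]
Full expansion: 4 signed words from ab - ba (2^2 = 4).
Collect the words opening with b1:
  sign of b1b3b2 is +1, so it contributes +[[b1, b3], b2]


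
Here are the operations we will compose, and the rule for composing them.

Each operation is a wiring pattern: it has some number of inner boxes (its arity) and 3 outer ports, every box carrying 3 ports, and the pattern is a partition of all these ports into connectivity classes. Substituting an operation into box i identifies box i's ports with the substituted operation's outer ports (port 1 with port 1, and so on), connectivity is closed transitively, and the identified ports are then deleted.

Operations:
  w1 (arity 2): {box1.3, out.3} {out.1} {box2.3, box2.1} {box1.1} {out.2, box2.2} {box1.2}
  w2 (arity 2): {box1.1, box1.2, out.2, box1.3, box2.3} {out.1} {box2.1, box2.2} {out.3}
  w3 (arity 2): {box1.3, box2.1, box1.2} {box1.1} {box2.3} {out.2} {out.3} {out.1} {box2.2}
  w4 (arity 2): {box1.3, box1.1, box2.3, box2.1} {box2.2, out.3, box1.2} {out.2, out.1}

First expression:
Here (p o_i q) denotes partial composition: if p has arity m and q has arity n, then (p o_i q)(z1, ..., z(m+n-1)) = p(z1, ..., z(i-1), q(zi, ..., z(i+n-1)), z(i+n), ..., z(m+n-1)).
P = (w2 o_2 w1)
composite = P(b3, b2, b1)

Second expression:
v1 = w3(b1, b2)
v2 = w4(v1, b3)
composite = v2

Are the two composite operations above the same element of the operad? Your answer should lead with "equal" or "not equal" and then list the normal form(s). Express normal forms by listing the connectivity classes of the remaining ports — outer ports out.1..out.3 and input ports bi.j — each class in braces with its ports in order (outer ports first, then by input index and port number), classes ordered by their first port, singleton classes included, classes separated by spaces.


Normal form of the first expression: {out.1} {out.2, b2.3, b3.1, b3.2, b3.3} {out.3} {b1.1, b1.3} {b1.2} {b2.1} {b2.2}
Normal form of the second expression: {out.1, out.2} {out.3, b3.2} {b1.1} {b1.2, b1.3, b2.1} {b2.2} {b2.3} {b3.1, b3.3}
The normal forms differ: not equal.

not equal: they reduce to {out.1} {out.2, b2.3, b3.1, b3.2, b3.3} {out.3} {b1.1, b1.3} {b1.2} {b2.1} {b2.2} and {out.1, out.2} {out.3, b3.2} {b1.1} {b1.2, b1.3, b2.1} {b2.2} {b2.3} {b3.1, b3.3}


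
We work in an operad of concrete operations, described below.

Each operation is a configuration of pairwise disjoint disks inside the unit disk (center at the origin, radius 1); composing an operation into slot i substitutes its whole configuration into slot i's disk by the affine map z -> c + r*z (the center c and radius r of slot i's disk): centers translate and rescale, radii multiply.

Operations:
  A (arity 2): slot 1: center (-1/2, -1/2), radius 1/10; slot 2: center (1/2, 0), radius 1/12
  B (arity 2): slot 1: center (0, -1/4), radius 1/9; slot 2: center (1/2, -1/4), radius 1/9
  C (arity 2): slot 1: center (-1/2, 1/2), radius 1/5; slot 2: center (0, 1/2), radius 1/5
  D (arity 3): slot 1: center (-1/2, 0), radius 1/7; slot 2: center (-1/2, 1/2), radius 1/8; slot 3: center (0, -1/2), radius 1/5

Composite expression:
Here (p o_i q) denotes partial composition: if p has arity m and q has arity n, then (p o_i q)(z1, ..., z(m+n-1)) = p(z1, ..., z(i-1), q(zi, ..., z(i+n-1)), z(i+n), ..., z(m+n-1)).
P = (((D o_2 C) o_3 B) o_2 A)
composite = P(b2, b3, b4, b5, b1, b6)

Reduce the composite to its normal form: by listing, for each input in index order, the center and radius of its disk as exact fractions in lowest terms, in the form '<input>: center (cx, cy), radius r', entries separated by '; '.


b1: center (-39/80, 89/160), radius 1/360; b2: center (-1/2, 0), radius 1/7; b3: center (-23/40, 11/20), radius 1/400; b4: center (-11/20, 9/16), radius 1/480; b5: center (-1/2, 89/160), radius 1/360; b6: center (0, -1/2), radius 1/5

Each b-disk chains the slot maps above it in D; radii multiply.
b2 passes through 1 substitution, ending at center (-1/2, 0), radius 1/7
b3 passes through 3 substitutions, ending at center (-23/40, 11/20), radius 1/400
b4 passes through 3 substitutions, ending at center (-11/20, 9/16), radius 1/480
b5 passes through 3 substitutions, ending at center (-1/2, 89/160), radius 1/360
b1 passes through 3 substitutions, ending at center (-39/80, 89/160), radius 1/360
b6 passes through 1 substitution, ending at center (0, -1/2), radius 1/5


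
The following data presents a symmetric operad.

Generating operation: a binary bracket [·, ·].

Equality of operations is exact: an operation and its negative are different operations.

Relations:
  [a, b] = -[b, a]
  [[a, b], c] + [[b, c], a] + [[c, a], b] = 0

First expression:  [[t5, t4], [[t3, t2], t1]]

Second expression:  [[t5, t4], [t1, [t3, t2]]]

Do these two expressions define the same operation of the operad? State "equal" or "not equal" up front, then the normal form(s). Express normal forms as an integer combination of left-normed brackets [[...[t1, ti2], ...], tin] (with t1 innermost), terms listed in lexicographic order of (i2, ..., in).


The first composite normalizes to [[[[t1, t2], t3], t4], t5] - [[[[t1, t2], t3], t5], t4] - [[[[t1, t3], t2], t4], t5] + [[[[t1, t3], t2], t5], t4]
The second composite normalizes to -[[[[t1, t2], t3], t4], t5] + [[[[t1, t2], t3], t5], t4] + [[[[t1, t3], t2], t4], t5] - [[[[t1, t3], t2], t5], t4]
Different reductions; not equal.

not equal; the first gives [[[[t1, t2], t3], t4], t5] - [[[[t1, t2], t3], t5], t4] - [[[[t1, t3], t2], t4], t5] + [[[[t1, t3], t2], t5], t4] and the second -[[[[t1, t2], t3], t4], t5] + [[[[t1, t2], t3], t5], t4] + [[[[t1, t3], t2], t4], t5] - [[[[t1, t3], t2], t5], t4]


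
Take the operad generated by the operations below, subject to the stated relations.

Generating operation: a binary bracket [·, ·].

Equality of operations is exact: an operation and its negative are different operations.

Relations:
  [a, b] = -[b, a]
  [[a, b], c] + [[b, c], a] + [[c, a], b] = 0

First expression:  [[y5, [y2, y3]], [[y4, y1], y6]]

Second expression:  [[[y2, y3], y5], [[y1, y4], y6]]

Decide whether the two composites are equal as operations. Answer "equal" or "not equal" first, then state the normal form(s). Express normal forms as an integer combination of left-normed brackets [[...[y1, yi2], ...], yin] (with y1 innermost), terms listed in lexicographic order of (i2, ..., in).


equal; both compose to -[[[[[y1, y4], y6], y2], y3], y5] + [[[[[y1, y4], y6], y3], y2], y5] + [[[[[y1, y4], y6], y5], y2], y3] - [[[[[y1, y4], y6], y5], y3], y2]

Normal form of the first expression: -[[[[[y1, y4], y6], y2], y3], y5] + [[[[[y1, y4], y6], y3], y2], y5] + [[[[[y1, y4], y6], y5], y2], y3] - [[[[[y1, y4], y6], y5], y3], y2]
Normal form of the second expression: -[[[[[y1, y4], y6], y2], y3], y5] + [[[[[y1, y4], y6], y3], y2], y5] + [[[[[y1, y4], y6], y5], y2], y3] - [[[[[y1, y4], y6], y5], y3], y2]
The normal forms match — equal.


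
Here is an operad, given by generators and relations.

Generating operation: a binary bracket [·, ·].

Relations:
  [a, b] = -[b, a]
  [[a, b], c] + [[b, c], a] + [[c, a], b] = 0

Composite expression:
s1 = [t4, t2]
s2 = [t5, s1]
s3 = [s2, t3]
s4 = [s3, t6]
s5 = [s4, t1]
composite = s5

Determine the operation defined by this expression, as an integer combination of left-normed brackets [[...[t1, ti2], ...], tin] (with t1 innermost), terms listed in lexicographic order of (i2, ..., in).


Skip Jacobi rewriting: expand, keep t1-initial words, read off terms.
Composite bracket: [[[[t5, [t4, t2]], t3], t6], t1]
Applying ab - ba throughout gives 32 signed words (2^5 = 32).
Collect the words opening with t1:
  t1t2t4t5t3t6 (sign -1) contributes -[[[[[t1, t2], t4], t5], t3], t6]
  t1t3t2t4t5t6 (sign +1) contributes +[[[[[t1, t3], t2], t4], t5], t6]
  t1t3t4t2t5t6 (sign -1) contributes -[[[[[t1, t3], t4], t2], t5], t6]
  t1t3t5t2t4t6 (sign -1) contributes -[[[[[t1, t3], t5], t2], t4], t6]
  t1t3t5t4t2t6 (sign +1) contributes +[[[[[t1, t3], t5], t4], t2], t6]
  t1t4t2t5t3t6 (sign +1) contributes +[[[[[t1, t4], t2], t5], t3], t6]
  t1t5t2t4t3t6 (sign +1) contributes +[[[[[t1, t5], t2], t4], t3], t6]
  t1t5t4t2t3t6 (sign -1) contributes -[[[[[t1, t5], t4], t2], t3], t6]
  t1t6t2t4t5t3 (sign +1) contributes +[[[[[t1, t6], t2], t4], t5], t3]
  t1t6t3t2t4t5 (sign -1) contributes -[[[[[t1, t6], t3], t2], t4], t5]
  t1t6t3t4t2t5 (sign +1) contributes +[[[[[t1, t6], t3], t4], t2], t5]
  t1t6t3t5t2t4 (sign +1) contributes +[[[[[t1, t6], t3], t5], t2], t4]
  t1t6t3t5t4t2 (sign -1) contributes -[[[[[t1, t6], t3], t5], t4], t2]
  t1t6t4t2t5t3 (sign -1) contributes -[[[[[t1, t6], t4], t2], t5], t3]
  t1t6t5t2t4t3 (sign -1) contributes -[[[[[t1, t6], t5], t2], t4], t3]
  t1t6t5t4t2t3 (sign +1) contributes +[[[[[t1, t6], t5], t4], t2], t3]

-[[[[[t1, t2], t4], t5], t3], t6] + [[[[[t1, t3], t2], t4], t5], t6] - [[[[[t1, t3], t4], t2], t5], t6] - [[[[[t1, t3], t5], t2], t4], t6] + [[[[[t1, t3], t5], t4], t2], t6] + [[[[[t1, t4], t2], t5], t3], t6] + [[[[[t1, t5], t2], t4], t3], t6] - [[[[[t1, t5], t4], t2], t3], t6] + [[[[[t1, t6], t2], t4], t5], t3] - [[[[[t1, t6], t3], t2], t4], t5] + [[[[[t1, t6], t3], t4], t2], t5] + [[[[[t1, t6], t3], t5], t2], t4] - [[[[[t1, t6], t3], t5], t4], t2] - [[[[[t1, t6], t4], t2], t5], t3] - [[[[[t1, t6], t5], t2], t4], t3] + [[[[[t1, t6], t5], t4], t2], t3]


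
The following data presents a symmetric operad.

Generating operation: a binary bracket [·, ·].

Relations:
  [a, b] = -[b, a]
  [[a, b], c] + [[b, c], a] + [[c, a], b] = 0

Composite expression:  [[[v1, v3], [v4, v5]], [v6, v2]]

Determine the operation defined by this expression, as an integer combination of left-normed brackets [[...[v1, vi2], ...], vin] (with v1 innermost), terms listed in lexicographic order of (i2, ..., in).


-[[[[[v1, v3], v4], v5], v2], v6] + [[[[[v1, v3], v4], v5], v6], v2] + [[[[[v1, v3], v5], v4], v2], v6] - [[[[[v1, v3], v5], v4], v6], v2]


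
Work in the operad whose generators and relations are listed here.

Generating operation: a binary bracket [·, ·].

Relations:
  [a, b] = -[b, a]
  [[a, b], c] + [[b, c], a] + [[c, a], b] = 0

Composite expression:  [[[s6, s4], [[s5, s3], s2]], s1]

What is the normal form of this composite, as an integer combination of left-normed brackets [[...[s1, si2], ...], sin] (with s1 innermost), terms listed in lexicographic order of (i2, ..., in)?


-[[[[[s1, s2], s3], s5], s4], s6] + [[[[[s1, s2], s3], s5], s6], s4] + [[[[[s1, s2], s5], s3], s4], s6] - [[[[[s1, s2], s5], s3], s6], s4] + [[[[[s1, s3], s5], s2], s4], s6] - [[[[[s1, s3], s5], s2], s6], s4] + [[[[[s1, s4], s6], s2], s3], s5] - [[[[[s1, s4], s6], s2], s5], s3] - [[[[[s1, s4], s6], s3], s5], s2] + [[[[[s1, s4], s6], s5], s3], s2] - [[[[[s1, s5], s3], s2], s4], s6] + [[[[[s1, s5], s3], s2], s6], s4] - [[[[[s1, s6], s4], s2], s3], s5] + [[[[[s1, s6], s4], s2], s5], s3] + [[[[[s1, s6], s4], s3], s5], s2] - [[[[[s1, s6], s4], s5], s3], s2]

Skip Jacobi rewriting: expand, keep s1-initial words, read off terms.
Composite bracket: [[[s6, s4], [[s5, s3], s2]], s1]
Applying ab - ba throughout gives 32 signed words (2^5 = 32).
Keep just the words that open with s1:
  from s1s2s3s5s4s6, sign -1: term -[[[[[s1, s2], s3], s5], s4], s6]
  from s1s2s3s5s6s4, sign +1: term +[[[[[s1, s2], s3], s5], s6], s4]
  from s1s2s5s3s4s6, sign +1: term +[[[[[s1, s2], s5], s3], s4], s6]
  from s1s2s5s3s6s4, sign -1: term -[[[[[s1, s2], s5], s3], s6], s4]
  from s1s3s5s2s4s6, sign +1: term +[[[[[s1, s3], s5], s2], s4], s6]
  from s1s3s5s2s6s4, sign -1: term -[[[[[s1, s3], s5], s2], s6], s4]
  from s1s4s6s2s3s5, sign +1: term +[[[[[s1, s4], s6], s2], s3], s5]
  from s1s4s6s2s5s3, sign -1: term -[[[[[s1, s4], s6], s2], s5], s3]
  from s1s4s6s3s5s2, sign -1: term -[[[[[s1, s4], s6], s3], s5], s2]
  from s1s4s6s5s3s2, sign +1: term +[[[[[s1, s4], s6], s5], s3], s2]
  from s1s5s3s2s4s6, sign -1: term -[[[[[s1, s5], s3], s2], s4], s6]
  from s1s5s3s2s6s4, sign +1: term +[[[[[s1, s5], s3], s2], s6], s4]
  from s1s6s4s2s3s5, sign -1: term -[[[[[s1, s6], s4], s2], s3], s5]
  from s1s6s4s2s5s3, sign +1: term +[[[[[s1, s6], s4], s2], s5], s3]
  from s1s6s4s3s5s2, sign +1: term +[[[[[s1, s6], s4], s3], s5], s2]
  from s1s6s4s5s3s2, sign -1: term -[[[[[s1, s6], s4], s5], s3], s2]


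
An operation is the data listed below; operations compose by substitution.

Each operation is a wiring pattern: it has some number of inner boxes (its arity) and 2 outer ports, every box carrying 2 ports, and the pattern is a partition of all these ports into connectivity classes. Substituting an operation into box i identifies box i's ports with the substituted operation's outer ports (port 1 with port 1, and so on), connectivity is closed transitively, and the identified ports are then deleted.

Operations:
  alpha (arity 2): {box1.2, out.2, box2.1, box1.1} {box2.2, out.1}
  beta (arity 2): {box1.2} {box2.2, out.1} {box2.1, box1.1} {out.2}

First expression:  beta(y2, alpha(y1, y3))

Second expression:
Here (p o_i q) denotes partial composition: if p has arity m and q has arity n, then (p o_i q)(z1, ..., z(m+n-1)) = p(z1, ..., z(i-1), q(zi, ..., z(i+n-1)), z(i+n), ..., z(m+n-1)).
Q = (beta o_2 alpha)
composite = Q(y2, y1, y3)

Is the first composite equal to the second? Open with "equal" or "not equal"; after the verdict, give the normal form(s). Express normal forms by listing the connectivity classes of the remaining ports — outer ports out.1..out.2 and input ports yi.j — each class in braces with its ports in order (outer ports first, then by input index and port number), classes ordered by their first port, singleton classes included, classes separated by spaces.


equal; both compose to {out.1, y1.1, y1.2, y3.1} {out.2} {y2.1, y3.2} {y2.2}

Reducing the first expression gives {out.1, y1.1, y1.2, y3.1} {out.2} {y2.1, y3.2} {y2.2}
Reducing the second expression gives {out.1, y1.1, y1.2, y3.1} {out.2} {y2.1, y3.2} {y2.2}
Same normal form: equal.


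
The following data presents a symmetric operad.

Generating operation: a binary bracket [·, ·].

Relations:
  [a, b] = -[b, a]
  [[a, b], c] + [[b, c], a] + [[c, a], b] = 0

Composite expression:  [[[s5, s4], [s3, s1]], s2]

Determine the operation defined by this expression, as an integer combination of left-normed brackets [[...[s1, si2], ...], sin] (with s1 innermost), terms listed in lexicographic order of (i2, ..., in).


-[[[[s1, s3], s4], s5], s2] + [[[[s1, s3], s5], s4], s2]


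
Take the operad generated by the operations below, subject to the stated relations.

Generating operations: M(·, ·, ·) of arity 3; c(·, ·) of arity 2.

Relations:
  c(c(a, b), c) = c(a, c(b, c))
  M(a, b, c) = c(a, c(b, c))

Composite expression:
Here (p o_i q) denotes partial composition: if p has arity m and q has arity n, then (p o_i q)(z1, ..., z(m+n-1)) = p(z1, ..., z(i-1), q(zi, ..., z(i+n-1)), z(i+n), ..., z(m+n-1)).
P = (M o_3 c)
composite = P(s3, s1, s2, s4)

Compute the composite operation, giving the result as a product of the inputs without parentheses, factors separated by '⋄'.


s3 ⋄ s1 ⋄ s2 ⋄ s4


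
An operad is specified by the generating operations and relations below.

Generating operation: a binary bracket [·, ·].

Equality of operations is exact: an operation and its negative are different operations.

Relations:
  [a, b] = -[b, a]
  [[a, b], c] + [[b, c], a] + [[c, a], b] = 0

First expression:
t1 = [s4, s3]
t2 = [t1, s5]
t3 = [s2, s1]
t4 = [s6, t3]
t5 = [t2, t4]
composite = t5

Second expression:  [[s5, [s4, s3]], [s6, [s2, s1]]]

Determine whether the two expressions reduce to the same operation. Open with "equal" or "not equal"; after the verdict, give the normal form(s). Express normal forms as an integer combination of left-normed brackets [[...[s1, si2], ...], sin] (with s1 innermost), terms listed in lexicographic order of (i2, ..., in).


The first expression, normalized: [[[[[s1, s2], s6], s3], s4], s5] - [[[[[s1, s2], s6], s4], s3], s5] - [[[[[s1, s2], s6], s5], s3], s4] + [[[[[s1, s2], s6], s5], s4], s3]
The second expression, normalized: -[[[[[s1, s2], s6], s3], s4], s5] + [[[[[s1, s2], s6], s4], s3], s5] + [[[[[s1, s2], s6], s5], s3], s4] - [[[[[s1, s2], s6], s5], s4], s3]
Distinct normal forms: not equal.

not equal — first [[[[[s1, s2], s6], s3], s4], s5] - [[[[[s1, s2], s6], s4], s3], s5] - [[[[[s1, s2], s6], s5], s3], s4] + [[[[[s1, s2], s6], s5], s4], s3], second -[[[[[s1, s2], s6], s3], s4], s5] + [[[[[s1, s2], s6], s4], s3], s5] + [[[[[s1, s2], s6], s5], s3], s4] - [[[[[s1, s2], s6], s5], s4], s3]


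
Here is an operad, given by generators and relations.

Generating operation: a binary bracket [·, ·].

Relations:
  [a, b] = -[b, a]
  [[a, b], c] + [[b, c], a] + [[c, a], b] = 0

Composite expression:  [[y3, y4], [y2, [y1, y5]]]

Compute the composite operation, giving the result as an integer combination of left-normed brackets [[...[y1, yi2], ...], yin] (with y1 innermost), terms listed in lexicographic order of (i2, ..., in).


[[[[y1, y5], y2], y3], y4] - [[[[y1, y5], y2], y4], y3]


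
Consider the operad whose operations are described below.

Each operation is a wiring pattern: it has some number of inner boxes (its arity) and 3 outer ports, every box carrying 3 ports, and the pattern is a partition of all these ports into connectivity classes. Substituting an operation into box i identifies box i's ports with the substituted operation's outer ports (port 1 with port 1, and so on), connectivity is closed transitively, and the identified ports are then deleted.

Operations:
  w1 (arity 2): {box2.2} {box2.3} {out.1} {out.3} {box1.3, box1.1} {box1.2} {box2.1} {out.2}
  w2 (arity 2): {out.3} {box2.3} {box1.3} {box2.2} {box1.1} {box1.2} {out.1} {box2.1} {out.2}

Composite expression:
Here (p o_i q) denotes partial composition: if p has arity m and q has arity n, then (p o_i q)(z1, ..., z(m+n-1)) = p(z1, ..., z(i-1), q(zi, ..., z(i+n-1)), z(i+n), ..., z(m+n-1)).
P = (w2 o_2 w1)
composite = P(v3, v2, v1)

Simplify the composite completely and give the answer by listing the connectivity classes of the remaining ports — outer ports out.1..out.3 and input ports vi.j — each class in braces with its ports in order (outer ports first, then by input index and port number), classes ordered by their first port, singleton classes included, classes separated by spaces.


{out.1} {out.2} {out.3} {v1.1} {v1.2} {v1.3} {v2.1, v2.3} {v2.2} {v3.1} {v3.2} {v3.3}

Substituting into w2 glues patterns; closure does the rest.
after w1, the pattern on (v2, v1) reads {out.1} {out.2} {out.3} {v1.1} {v1.2} {v1.3} {v2.1, v2.3} {v2.2} (out.j = its outer ports)
after w2, the pattern on (v3, v2, v1) reads {out.1} {out.2} {out.3} {v1.1} {v1.2} {v1.3} {v2.1, v2.3} {v2.2} {v3.1} {v3.2} {v3.3} (out.j = its outer ports)


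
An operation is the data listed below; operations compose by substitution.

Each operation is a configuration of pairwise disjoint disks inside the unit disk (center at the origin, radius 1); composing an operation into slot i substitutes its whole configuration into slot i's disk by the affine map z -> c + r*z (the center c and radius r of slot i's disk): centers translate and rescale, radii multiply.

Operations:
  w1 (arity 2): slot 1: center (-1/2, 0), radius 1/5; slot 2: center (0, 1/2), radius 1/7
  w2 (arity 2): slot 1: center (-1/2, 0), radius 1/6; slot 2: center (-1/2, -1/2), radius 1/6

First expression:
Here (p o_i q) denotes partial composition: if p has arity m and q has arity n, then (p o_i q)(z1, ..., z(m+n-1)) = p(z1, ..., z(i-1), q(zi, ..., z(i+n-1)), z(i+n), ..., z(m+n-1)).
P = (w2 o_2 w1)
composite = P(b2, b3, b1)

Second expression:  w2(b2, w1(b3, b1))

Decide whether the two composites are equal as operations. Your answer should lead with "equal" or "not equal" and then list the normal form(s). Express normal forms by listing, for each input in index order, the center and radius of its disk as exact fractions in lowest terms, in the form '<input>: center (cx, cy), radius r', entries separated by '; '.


equal — both sides give b1: center (-1/2, -5/12), radius 1/42; b2: center (-1/2, 0), radius 1/6; b3: center (-7/12, -1/2), radius 1/30

The first expression, normalized: b1: center (-1/2, -5/12), radius 1/42; b2: center (-1/2, 0), radius 1/6; b3: center (-7/12, -1/2), radius 1/30
The second expression, normalized: b1: center (-1/2, -5/12), radius 1/42; b2: center (-1/2, 0), radius 1/6; b3: center (-7/12, -1/2), radius 1/30
Same normal form: equal.


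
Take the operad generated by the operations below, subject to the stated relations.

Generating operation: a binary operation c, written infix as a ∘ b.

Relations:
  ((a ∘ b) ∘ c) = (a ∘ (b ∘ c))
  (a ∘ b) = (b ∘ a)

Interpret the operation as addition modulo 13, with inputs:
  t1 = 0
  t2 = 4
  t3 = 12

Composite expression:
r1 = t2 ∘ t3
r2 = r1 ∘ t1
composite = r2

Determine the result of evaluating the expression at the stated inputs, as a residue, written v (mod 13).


3 (mod 13)

(t2 ∘ t3) = 3
((t2 ∘ t3) ∘ t1) = 3


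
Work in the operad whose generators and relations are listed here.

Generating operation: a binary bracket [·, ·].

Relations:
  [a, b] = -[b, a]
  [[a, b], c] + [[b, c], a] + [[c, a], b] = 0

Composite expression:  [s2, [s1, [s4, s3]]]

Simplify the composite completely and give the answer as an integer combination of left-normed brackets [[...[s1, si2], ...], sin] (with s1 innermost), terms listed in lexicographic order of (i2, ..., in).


In the tensor algebra, words opening s1 carry the s1-anchored form.
Composite bracket: [s2, [s1, [s4, s3]]]
Each bracket splits as ab - ba, giving 8 signed words (2^3 = 8).
Only words starting with s1 matter:
  word s1s3s4s2 has sign +1, contributing +[[[s1, s3], s4], s2]
  word s1s4s3s2 has sign -1, contributing -[[[s1, s4], s3], s2]

[[[s1, s3], s4], s2] - [[[s1, s4], s3], s2]


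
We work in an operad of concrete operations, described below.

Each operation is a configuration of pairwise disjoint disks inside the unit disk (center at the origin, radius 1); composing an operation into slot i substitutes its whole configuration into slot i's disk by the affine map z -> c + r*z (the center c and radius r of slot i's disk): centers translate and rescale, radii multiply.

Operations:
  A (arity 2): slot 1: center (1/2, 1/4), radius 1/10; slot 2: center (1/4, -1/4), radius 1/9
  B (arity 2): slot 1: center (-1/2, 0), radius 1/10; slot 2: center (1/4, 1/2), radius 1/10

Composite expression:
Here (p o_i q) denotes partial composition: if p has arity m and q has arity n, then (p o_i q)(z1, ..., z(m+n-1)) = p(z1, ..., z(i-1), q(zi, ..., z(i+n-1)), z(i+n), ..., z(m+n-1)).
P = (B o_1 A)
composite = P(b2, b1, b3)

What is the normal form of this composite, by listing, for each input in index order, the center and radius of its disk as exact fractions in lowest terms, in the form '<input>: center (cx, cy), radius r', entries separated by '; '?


b1: center (-19/40, -1/40), radius 1/90; b2: center (-9/20, 1/40), radius 1/100; b3: center (1/4, 1/2), radius 1/10

Only the slot chain above each b matters under B; compose those maps.
b2: after 2 affine steps, its disk has center (-9/20, 1/40), radius 1/100
b1: after 2 affine steps, its disk has center (-19/40, -1/40), radius 1/90
b3: after 1 affine step, its disk has center (1/4, 1/2), radius 1/10


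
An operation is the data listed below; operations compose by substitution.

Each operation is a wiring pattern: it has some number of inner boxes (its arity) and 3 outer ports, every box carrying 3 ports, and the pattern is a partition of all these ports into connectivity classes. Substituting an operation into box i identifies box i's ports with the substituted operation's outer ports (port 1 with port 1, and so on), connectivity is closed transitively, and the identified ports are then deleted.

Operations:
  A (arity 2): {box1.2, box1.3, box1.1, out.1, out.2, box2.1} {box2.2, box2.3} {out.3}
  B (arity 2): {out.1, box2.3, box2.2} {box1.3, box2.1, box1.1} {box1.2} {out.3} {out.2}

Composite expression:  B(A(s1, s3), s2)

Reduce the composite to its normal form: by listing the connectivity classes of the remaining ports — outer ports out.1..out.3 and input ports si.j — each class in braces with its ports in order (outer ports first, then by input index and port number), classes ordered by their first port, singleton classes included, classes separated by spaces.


{out.1, s2.2, s2.3} {out.2} {out.3} {s1.1, s1.2, s1.3, s2.1, s3.1} {s3.2, s3.3}

Substituting into B glues patterns; closure does the rest.
A over (s1, s3) gives {out.1, out.2, s1.1, s1.2, s1.3, s3.1} {out.3} {s3.2, s3.3}, out.j being that stage's outer ports
B over (s1, s3, s2) gives {out.1, s2.2, s2.3} {out.2} {out.3} {s1.1, s1.2, s1.3, s2.1, s3.1} {s3.2, s3.3}, out.j being that stage's outer ports


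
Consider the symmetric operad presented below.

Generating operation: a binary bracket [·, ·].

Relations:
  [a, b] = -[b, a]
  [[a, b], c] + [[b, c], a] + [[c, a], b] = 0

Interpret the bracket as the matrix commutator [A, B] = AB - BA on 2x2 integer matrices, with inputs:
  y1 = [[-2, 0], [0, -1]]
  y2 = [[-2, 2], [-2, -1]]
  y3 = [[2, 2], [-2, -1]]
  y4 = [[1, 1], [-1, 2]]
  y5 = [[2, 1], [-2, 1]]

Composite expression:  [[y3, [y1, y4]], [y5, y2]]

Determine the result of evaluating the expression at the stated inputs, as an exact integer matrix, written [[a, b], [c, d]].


[[-21, -12], [44, 21]]

[y1, y4] = [[0, -1], [-1, 0]]
[y3, [y1, y4]] = [[-4, -3], [3, 4]]
[y5, y2] = [[2, 3], [4, -2]]
[[y3, [y1, y4]], [y5, y2]] = [[-21, -12], [44, 21]]


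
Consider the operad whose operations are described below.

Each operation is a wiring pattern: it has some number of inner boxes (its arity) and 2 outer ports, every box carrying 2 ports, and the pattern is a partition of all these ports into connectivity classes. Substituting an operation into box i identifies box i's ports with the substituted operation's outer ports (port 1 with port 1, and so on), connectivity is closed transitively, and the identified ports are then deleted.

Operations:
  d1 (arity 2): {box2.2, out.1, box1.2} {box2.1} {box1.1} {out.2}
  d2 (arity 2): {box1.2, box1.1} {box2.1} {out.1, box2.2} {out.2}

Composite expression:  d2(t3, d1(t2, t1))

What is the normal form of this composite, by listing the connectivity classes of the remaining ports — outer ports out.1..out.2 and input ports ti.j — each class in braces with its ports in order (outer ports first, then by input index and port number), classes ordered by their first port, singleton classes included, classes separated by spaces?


{out.1} {out.2} {t1.1} {t1.2, t2.2} {t2.1} {t3.1, t3.2}

Reachability decides: close wires over d2-identified ports.
composing d1 on (t2, t1), with out.j its own outer ports: {out.1, t1.2, t2.2} {out.2} {t1.1} {t2.1}
composing d2 on (t3, t2, t1), with out.j its own outer ports: {out.1} {out.2} {t1.1} {t1.2, t2.2} {t2.1} {t3.1, t3.2}


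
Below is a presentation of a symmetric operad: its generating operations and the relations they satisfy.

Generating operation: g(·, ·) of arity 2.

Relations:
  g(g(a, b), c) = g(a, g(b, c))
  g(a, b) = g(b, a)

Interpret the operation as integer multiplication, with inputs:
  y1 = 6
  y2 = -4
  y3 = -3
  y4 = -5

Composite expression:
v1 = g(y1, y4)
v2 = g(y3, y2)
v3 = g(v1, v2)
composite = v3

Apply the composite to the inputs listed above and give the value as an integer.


-360

g(y1, y4) = -30
g(y3, y2) = 12
g(g(y1, y4), g(y3, y2)) = -360


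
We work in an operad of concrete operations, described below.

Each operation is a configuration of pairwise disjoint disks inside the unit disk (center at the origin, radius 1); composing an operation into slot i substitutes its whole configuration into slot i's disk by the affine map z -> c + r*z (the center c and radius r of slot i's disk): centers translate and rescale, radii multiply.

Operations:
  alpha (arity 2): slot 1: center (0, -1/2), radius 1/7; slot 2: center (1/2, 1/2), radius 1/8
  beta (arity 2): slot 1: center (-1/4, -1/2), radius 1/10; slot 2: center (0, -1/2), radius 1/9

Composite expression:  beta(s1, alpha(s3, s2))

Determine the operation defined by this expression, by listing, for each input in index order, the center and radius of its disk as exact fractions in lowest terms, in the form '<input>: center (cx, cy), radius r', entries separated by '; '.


Each s-disk chains the slot maps above it in beta; radii multiply.
for s1, the 1-step affine chain lands on center (-1/4, -1/2), radius 1/10
for s3, the 2-step affine chain lands on center (0, -5/9), radius 1/63
for s2, the 2-step affine chain lands on center (1/18, -4/9), radius 1/72

s1: center (-1/4, -1/2), radius 1/10; s2: center (1/18, -4/9), radius 1/72; s3: center (0, -5/9), radius 1/63


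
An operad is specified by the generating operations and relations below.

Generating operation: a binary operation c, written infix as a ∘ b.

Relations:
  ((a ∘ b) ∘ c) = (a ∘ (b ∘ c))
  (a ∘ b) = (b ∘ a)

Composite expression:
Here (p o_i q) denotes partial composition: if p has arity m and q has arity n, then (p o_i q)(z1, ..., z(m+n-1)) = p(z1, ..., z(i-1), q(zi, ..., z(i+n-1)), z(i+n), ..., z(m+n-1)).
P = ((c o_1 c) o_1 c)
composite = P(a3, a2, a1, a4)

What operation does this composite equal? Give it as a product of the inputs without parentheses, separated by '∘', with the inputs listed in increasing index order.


a1 ∘ a2 ∘ a3 ∘ a4

With c associative and commutative, the a-input set is all that matters.
(a3 ∘ a2) unparenthesizes to a3 ∘ a2
((a3 ∘ a2) ∘ a1) unparenthesizes to a3 ∘ a2 ∘ a1
(((a3 ∘ a2) ∘ a1) ∘ a4) unparenthesizes to a3 ∘ a2 ∘ a1 ∘ a4
reordering the factors by index: a1 ∘ a2 ∘ a3 ∘ a4


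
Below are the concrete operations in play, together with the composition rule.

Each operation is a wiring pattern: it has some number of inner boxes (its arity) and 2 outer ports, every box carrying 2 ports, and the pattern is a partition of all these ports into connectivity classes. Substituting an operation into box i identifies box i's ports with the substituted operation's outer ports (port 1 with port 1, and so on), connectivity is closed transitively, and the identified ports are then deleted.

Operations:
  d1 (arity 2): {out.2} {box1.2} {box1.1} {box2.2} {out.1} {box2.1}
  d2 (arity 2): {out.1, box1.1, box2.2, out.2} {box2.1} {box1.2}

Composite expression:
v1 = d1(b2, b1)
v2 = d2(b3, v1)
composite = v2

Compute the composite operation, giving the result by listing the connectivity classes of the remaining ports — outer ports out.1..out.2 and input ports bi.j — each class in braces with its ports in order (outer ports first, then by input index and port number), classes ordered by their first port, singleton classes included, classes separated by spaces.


{out.1, out.2, b3.1} {b1.1} {b1.2} {b2.1} {b2.2} {b3.2}

Reachability decides: close wires over d2-identified ports.
the subtree at d1 composes to {out.1} {out.2} {b1.1} {b1.2} {b2.1} {b2.2} on (b2, b1); out.j = own outer ports
the subtree at d2 composes to {out.1, out.2, b3.1} {b1.1} {b1.2} {b2.1} {b2.2} {b3.2} on (b3, b2, b1); out.j = own outer ports


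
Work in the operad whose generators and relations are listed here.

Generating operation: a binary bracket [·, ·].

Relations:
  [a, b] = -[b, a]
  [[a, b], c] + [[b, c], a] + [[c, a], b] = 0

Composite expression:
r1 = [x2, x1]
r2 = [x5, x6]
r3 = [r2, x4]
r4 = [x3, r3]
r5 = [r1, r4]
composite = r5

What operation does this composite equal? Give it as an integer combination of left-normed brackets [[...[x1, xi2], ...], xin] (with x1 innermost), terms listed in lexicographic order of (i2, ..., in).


[[[[[x1, x2], x3], x4], x5], x6] - [[[[[x1, x2], x3], x4], x6], x5] - [[[[[x1, x2], x3], x5], x6], x4] + [[[[[x1, x2], x3], x6], x5], x4] - [[[[[x1, x2], x4], x5], x6], x3] + [[[[[x1, x2], x4], x6], x5], x3] + [[[[[x1, x2], x5], x6], x4], x3] - [[[[[x1, x2], x6], x5], x4], x3]

Skip Jacobi rewriting: expand, keep x1-initial words, read off terms.
Composite bracket: [[x2, x1], [x3, [[x5, x6], x4]]]
Under [a, b] = ab - ba we get 32 signed associative words (2^5 = 32).
Words beginning with x1 determine it all:
  word x1x2x3x4x5x6 has sign +1, contributing +[[[[[x1, x2], x3], x4], x5], x6]
  word x1x2x3x4x6x5 has sign -1, contributing -[[[[[x1, x2], x3], x4], x6], x5]
  word x1x2x3x5x6x4 has sign -1, contributing -[[[[[x1, x2], x3], x5], x6], x4]
  word x1x2x3x6x5x4 has sign +1, contributing +[[[[[x1, x2], x3], x6], x5], x4]
  word x1x2x4x5x6x3 has sign -1, contributing -[[[[[x1, x2], x4], x5], x6], x3]
  word x1x2x4x6x5x3 has sign +1, contributing +[[[[[x1, x2], x4], x6], x5], x3]
  word x1x2x5x6x4x3 has sign +1, contributing +[[[[[x1, x2], x5], x6], x4], x3]
  word x1x2x6x5x4x3 has sign -1, contributing -[[[[[x1, x2], x6], x5], x4], x3]


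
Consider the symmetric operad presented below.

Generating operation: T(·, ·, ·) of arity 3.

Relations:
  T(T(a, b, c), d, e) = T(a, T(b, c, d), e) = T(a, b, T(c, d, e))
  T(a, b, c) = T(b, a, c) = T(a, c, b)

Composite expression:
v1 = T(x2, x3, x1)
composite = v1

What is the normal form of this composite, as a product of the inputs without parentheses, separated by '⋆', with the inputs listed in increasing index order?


With T associative and commutative, the x-input set is all that matters.
T(x2, x3, x1) linearizes to x2 ⋆ x3 ⋆ x1
rearranged into index order: x1 ⋆ x2 ⋆ x3

x1 ⋆ x2 ⋆ x3


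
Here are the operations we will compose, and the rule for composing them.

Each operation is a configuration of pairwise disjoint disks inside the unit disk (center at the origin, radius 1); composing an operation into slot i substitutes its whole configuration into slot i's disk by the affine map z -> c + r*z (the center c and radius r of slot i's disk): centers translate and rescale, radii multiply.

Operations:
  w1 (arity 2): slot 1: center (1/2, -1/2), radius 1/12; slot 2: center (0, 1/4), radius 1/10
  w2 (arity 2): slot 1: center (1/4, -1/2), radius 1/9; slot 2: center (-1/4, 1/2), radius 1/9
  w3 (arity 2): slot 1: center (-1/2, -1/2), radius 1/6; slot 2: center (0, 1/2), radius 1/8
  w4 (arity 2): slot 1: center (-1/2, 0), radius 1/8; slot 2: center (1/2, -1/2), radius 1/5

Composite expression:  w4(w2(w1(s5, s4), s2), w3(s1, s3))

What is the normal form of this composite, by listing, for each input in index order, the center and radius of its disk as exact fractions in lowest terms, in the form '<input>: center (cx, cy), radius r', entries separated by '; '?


s1: center (2/5, -3/5), radius 1/30; s2: center (-17/32, 1/16), radius 1/72; s3: center (1/2, -2/5), radius 1/40; s4: center (-15/32, -17/288), radius 1/720; s5: center (-133/288, -5/72), radius 1/864

Affine substitution under w4: radii multiply and s-centers shift.
input s5: applying the 3 nested substitutions gives center (-133/288, -5/72), radius 1/864
input s4: applying the 3 nested substitutions gives center (-15/32, -17/288), radius 1/720
input s2: applying the 2 nested substitutions gives center (-17/32, 1/16), radius 1/72
input s1: applying the 2 nested substitutions gives center (2/5, -3/5), radius 1/30
input s3: applying the 2 nested substitutions gives center (1/2, -2/5), radius 1/40


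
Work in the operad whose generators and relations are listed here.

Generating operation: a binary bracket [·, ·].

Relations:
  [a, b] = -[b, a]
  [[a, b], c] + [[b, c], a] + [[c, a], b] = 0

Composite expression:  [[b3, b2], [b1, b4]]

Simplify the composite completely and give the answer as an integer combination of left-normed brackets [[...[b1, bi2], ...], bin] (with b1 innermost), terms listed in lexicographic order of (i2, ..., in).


[[[b1, b4], b2], b3] - [[[b1, b4], b3], b2]

A multilinear Lie element is pinned by b1-initial words (b1 innermost).
Composite bracket: [[b3, b2], [b1, b4]]
Under [a, b] = ab - ba we get 8 signed associative words (2^3 = 8).
Words beginning with b1 determine it all:
  sign of b1b4b2b3 is +1, so it contributes +[[[b1, b4], b2], b3]
  sign of b1b4b3b2 is -1, so it contributes -[[[b1, b4], b3], b2]


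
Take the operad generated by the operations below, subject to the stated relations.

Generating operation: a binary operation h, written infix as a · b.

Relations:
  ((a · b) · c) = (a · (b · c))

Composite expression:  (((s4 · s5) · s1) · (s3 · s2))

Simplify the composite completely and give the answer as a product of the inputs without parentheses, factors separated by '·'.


s4 · s5 · s1 · s3 · s2

The h-tree's shape is irrelevant; the s-reading-order decides.
(s4 · s5) collapses to s4 · s5
((s4 · s5) · s1) collapses to s4 · s5 · s1
(s3 · s2) collapses to s3 · s2
(((s4 · s5) · s1) · (s3 · s2)) collapses to s4 · s5 · s1 · s3 · s2


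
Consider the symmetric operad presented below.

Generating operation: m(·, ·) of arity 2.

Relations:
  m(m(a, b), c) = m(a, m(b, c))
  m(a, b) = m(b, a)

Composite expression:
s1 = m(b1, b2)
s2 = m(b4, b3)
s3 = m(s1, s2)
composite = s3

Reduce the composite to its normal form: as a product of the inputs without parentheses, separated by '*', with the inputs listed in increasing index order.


Shape and order are irrelevant to m; the b-input set decides.
m(b1, b2) spells out as b1 * b2
m(b4, b3) spells out as b4 * b3
m(m(b1, b2), m(b4, b3)) spells out as b1 * b2 * b4 * b3
reordering the factors by index: b1 * b2 * b3 * b4

b1 * b2 * b3 * b4


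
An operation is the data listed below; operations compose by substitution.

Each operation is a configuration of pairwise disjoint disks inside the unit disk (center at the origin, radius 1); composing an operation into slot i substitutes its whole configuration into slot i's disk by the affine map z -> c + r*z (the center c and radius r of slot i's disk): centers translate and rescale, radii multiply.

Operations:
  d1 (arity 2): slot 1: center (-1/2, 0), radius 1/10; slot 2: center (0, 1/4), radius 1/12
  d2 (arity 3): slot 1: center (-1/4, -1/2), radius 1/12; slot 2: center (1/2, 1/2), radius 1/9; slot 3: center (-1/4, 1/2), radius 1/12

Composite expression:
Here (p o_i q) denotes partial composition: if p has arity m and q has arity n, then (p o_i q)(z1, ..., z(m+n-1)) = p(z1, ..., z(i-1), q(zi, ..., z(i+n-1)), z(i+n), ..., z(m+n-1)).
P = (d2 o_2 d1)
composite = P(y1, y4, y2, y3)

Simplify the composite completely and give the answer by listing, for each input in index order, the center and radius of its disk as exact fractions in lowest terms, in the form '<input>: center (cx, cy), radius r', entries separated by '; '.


y1: center (-1/4, -1/2), radius 1/12; y2: center (1/2, 19/36), radius 1/108; y3: center (-1/4, 1/2), radius 1/12; y4: center (4/9, 1/2), radius 1/90

Affine substitution under d2: radii multiply and y-centers shift.
input y1: applying the 1 nested substitution gives center (-1/4, -1/2), radius 1/12
input y4: applying the 2 nested substitutions gives center (4/9, 1/2), radius 1/90
input y2: applying the 2 nested substitutions gives center (1/2, 19/36), radius 1/108
input y3: applying the 1 nested substitution gives center (-1/4, 1/2), radius 1/12
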